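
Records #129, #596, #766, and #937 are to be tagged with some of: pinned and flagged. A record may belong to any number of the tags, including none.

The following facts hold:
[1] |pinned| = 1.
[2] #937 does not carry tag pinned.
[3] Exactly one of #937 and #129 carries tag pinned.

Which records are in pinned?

pinned = {#129}

From (2): #937 ∉ pinned.
(3) (exactly one): #129 ∈ pinned.
(1): pinned already has 1, so the rest are out.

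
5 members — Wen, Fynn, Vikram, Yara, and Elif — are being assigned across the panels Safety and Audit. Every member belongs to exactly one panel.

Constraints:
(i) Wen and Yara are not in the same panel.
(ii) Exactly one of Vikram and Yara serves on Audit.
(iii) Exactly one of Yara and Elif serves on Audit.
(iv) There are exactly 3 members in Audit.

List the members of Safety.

Safety = {Fynn, Yara}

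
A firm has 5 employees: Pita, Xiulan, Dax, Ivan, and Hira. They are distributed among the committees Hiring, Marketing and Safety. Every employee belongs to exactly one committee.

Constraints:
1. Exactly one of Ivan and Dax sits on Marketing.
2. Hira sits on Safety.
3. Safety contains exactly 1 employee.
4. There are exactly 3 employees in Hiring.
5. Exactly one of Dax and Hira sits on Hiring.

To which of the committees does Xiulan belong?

From (2): Hira ∈ Safety.
(3): Safety already has 1, so the rest are out.
(5) (exactly one): Dax ∈ Hiring.
(1) (exactly one): Ivan ∈ Marketing.
(4): only 3 candidates remain for Hiring, so all are in.

Xiulan: Hiring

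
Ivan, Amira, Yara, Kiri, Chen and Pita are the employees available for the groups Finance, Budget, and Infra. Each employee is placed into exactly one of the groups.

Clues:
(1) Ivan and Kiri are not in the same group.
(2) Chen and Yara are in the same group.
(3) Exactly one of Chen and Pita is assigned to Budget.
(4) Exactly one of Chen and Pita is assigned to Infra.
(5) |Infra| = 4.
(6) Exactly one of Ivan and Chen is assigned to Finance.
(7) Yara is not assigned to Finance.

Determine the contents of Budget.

Budget = {Pita}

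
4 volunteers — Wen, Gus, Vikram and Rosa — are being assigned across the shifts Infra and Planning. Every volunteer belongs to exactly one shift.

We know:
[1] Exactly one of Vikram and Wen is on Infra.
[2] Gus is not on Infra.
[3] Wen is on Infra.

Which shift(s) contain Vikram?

Vikram: Planning

From (2): Gus ∉ Infra.
From (3): Wen ∈ Infra.
(1) (exactly one): Vikram ∉ Infra.
Only one shift left: Gus ∈ Planning.
Only one shift left: Vikram ∈ Planning.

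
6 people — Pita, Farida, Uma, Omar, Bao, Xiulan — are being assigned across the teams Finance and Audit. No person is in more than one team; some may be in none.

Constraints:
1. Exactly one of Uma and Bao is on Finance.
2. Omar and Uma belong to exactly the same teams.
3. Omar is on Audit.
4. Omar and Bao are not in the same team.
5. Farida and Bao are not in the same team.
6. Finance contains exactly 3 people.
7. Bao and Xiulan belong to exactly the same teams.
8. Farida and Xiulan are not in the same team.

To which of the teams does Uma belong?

Uma: Audit

From (3): Omar ∈ Audit.
(2): Uma matches Omar: Uma ∉ Finance.
(2): Uma matches Omar: Uma ∈ Audit.
(4): Bao ∉ Audit.
(7): Xiulan matches Bao: Xiulan ∉ Audit.
(1) (exactly one): Bao ∈ Finance.
(5): Farida ∉ Finance.
(6): only 3 candidates remain for Finance, so all are in.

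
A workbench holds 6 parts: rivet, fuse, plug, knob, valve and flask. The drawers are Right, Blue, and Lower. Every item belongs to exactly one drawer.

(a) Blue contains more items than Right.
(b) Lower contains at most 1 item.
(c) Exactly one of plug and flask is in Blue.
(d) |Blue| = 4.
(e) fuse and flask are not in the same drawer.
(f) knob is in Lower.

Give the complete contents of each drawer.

Right = {flask}; Blue = {fuse, plug, rivet, valve}; Lower = {knob}

From (f): knob ∈ Lower.
(b): Lower already has 1, so the rest are out.
Suppose rivet ∈ Right: no assignment then satisfies all the clues, so rivet ∉ Right.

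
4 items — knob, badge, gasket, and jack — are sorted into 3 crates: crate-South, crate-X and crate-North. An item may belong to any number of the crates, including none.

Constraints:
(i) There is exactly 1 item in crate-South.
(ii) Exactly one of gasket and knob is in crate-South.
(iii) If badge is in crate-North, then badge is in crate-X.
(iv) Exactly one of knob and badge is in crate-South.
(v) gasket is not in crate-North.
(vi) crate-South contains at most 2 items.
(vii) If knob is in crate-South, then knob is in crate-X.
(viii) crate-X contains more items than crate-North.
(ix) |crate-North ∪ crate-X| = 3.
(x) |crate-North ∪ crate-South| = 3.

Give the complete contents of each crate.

crate-South = {knob}; crate-X = {badge, jack, knob}; crate-North = {badge, jack}

From (v): gasket ∉ crate-North.
Suppose knob ∉ crate-South: no assignment then satisfies all the clues, so knob ∈ crate-South.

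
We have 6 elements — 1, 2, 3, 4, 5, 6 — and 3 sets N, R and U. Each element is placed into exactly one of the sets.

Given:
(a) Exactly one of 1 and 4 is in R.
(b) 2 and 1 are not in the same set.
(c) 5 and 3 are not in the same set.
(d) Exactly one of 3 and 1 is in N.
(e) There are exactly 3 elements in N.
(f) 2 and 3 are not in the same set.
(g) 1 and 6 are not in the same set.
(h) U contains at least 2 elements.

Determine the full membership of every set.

N = {3, 4, 6}; R = {1}; U = {2, 5}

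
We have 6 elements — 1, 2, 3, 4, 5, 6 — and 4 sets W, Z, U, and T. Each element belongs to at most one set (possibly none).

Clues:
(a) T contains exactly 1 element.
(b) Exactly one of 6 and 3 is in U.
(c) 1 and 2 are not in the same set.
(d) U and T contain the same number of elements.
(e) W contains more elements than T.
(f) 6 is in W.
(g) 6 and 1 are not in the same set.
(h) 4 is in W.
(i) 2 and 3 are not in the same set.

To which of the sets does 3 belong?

From (f): 6 ∈ W.
From (h): 4 ∈ W.
(b) (exactly one): 3 ∈ U.
(g): 1 ∉ W.
(i): 2 ∉ U.

3: U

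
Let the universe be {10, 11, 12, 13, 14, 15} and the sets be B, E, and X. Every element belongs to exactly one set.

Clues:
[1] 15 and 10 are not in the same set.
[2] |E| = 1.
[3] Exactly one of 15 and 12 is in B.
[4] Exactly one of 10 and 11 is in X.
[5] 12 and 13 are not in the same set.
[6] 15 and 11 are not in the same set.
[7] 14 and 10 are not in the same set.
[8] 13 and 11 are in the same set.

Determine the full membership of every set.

B = {10, 12}; E = {15}; X = {11, 13, 14}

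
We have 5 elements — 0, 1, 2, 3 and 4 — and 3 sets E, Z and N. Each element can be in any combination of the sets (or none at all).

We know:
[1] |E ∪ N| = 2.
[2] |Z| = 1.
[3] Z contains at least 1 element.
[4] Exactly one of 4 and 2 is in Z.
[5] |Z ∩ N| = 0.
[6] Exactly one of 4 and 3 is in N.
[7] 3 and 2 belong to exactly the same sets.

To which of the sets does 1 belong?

1: none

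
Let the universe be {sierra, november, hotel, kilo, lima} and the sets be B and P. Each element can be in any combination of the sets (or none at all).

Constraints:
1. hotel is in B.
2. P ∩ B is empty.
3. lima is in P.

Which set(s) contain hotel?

From (1): hotel ∈ B.
From (3): lima ∈ P.
(2) (disjoint): hotel ∉ P.
(2) (disjoint): lima ∉ B.

hotel: B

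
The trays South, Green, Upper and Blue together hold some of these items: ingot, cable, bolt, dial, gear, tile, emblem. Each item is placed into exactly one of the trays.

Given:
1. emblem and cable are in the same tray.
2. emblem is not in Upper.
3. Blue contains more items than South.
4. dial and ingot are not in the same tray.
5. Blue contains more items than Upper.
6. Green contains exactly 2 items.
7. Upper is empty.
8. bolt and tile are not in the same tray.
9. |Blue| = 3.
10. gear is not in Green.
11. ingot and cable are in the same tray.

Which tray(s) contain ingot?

ingot: Blue

From (2): emblem ∉ Upper.
From (10): gear ∉ Green.
(1): cable matches emblem: cable ∉ Upper.
(7): Upper already has 0, so the rest are out.
Suppose ingot ∈ South: no assignment then satisfies all the clues, so ingot ∉ South.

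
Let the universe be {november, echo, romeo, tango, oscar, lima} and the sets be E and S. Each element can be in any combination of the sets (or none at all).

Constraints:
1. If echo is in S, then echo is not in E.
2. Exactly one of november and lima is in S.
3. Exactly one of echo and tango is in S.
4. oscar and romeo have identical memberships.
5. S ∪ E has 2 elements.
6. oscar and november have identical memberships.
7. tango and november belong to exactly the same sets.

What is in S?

S = {echo, lima}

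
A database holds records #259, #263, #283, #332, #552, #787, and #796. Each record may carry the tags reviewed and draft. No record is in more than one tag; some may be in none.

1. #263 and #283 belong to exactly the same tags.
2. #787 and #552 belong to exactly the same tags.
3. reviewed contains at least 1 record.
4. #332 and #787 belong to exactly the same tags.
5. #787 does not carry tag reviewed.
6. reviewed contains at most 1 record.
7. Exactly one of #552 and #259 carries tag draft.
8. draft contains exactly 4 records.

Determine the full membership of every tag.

From (5): #787 ∉ reviewed.
(2): #552 matches #787: #552 ∉ reviewed.
(4): #332 matches #787: #332 ∉ reviewed.
Suppose #259 ∉ reviewed: no assignment then satisfies all the clues, so #259 ∈ reviewed.

reviewed = {#259}; draft = {#332, #552, #787, #796}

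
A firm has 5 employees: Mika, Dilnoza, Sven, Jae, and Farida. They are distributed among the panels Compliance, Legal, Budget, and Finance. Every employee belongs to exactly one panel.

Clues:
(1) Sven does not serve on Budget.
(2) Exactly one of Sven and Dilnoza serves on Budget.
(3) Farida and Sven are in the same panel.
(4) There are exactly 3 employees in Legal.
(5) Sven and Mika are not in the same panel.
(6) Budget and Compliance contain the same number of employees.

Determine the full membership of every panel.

Compliance = {Mika}; Legal = {Farida, Jae, Sven}; Budget = {Dilnoza}; Finance = {}

From (1): Sven ∉ Budget.
(2) (exactly one): Dilnoza ∈ Budget.
(3): Farida matches Sven: Farida ∉ Budget.
Suppose Mika ∉ Compliance: no assignment then satisfies all the clues, so Mika ∈ Compliance.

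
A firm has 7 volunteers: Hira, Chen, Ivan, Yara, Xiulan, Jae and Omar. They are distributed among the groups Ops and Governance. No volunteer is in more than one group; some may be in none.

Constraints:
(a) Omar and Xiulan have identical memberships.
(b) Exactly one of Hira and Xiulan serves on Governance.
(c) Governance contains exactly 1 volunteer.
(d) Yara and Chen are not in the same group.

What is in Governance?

Governance = {Hira}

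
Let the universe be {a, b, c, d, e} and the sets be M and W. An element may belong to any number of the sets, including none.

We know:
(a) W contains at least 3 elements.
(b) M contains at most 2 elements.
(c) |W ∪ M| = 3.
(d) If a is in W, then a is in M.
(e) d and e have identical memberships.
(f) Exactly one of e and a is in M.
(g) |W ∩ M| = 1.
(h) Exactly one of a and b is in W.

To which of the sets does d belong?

d: W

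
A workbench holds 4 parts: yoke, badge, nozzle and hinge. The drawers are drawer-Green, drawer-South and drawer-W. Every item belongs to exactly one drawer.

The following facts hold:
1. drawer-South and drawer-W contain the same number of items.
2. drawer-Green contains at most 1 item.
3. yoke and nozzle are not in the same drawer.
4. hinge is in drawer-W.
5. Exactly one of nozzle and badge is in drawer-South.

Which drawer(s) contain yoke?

From (4): hinge ∈ drawer-W.
Suppose yoke ∈ drawer-Green: no assignment then satisfies all the clues, so yoke ∉ drawer-Green.

yoke: drawer-South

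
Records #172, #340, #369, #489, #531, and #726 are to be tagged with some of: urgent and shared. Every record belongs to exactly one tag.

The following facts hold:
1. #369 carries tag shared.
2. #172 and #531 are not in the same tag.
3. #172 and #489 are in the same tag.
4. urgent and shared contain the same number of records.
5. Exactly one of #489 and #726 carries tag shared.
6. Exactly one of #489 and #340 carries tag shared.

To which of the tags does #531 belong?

#531: urgent

From (1): #369 ∈ shared.
Suppose #531 ∉ urgent: no assignment then satisfies all the clues, so #531 ∈ urgent.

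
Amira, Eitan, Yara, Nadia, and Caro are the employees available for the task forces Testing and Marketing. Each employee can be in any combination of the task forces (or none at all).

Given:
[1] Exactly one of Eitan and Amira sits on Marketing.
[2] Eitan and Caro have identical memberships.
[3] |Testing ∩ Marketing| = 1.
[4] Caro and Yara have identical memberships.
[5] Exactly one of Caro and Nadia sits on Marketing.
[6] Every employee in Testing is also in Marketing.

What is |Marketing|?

2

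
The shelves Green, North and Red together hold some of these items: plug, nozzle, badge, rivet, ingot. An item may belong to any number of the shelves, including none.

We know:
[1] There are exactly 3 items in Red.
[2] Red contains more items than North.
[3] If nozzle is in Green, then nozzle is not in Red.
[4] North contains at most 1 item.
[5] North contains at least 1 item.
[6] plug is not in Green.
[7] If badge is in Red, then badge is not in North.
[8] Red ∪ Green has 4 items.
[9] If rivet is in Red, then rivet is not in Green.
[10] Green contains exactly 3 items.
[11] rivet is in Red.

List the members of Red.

Red = {badge, ingot, rivet}

From (6): plug ∉ Green.
From (11): rivet ∈ Red.
(9): rivet ∉ Green.
(10): only 3 candidates remain for Green, so all are in.
(3): nozzle ∉ Red.
Suppose plug ∈ Red: no assignment then satisfies all the clues, so plug ∉ Red.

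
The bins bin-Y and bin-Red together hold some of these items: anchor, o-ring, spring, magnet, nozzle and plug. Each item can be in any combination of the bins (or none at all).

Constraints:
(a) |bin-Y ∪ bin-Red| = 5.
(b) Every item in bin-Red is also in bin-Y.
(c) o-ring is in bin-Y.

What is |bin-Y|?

5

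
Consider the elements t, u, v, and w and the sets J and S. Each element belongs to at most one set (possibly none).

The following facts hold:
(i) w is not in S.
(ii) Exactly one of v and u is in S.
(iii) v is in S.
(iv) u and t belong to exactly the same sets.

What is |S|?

From (i): w ∉ S.
From (iii): v ∈ S.
(ii) (exactly one): u ∉ S.
(iv): t matches u: t ∉ S.

1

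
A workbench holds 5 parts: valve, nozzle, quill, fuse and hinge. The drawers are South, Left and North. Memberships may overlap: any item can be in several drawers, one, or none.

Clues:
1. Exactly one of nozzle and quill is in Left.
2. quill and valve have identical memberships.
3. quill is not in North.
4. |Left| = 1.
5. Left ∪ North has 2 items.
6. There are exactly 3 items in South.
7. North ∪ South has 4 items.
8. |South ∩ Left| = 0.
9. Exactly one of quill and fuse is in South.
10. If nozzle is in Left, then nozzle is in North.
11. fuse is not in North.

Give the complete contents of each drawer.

South = {hinge, quill, valve}; Left = {nozzle}; North = {hinge, nozzle}

From (3): quill ∉ North.
From (11): fuse ∉ North.
(2): valve matches quill: valve ∉ North.
Suppose valve ∉ South: no assignment then satisfies all the clues, so valve ∈ South.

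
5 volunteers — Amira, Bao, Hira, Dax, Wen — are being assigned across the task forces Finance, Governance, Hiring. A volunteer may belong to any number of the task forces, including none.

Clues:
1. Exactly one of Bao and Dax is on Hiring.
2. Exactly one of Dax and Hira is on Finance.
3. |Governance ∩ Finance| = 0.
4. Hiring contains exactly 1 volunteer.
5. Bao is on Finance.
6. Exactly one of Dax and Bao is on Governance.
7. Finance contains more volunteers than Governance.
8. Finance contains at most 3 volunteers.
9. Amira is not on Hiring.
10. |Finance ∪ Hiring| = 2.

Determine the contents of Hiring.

Hiring = {Bao}

From (5): Bao ∈ Finance.
From (9): Amira ∉ Hiring.
Suppose Bao ∉ Hiring: no assignment then satisfies all the clues, so Bao ∈ Hiring.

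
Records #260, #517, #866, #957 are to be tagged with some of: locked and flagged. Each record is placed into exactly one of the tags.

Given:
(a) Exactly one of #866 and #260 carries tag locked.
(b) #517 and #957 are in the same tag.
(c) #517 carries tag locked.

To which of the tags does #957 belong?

From (c): #517 ∈ locked.
(b): #957 matches #517: #957 ∈ locked.

#957: locked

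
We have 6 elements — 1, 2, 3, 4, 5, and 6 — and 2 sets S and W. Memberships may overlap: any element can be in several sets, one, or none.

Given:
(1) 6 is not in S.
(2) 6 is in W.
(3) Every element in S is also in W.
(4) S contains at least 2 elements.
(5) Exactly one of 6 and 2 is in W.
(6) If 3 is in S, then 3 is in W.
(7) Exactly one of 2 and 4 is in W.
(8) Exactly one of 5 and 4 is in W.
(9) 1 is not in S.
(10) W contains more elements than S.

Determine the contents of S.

From (1): 6 ∉ S.
From (2): 6 ∈ W.
From (9): 1 ∉ S.
(5) (exactly one): 2 ∉ W.
(7) (exactly one): 4 ∈ W.
(8) (exactly one): 5 ∉ W.
(3) contrapositive: 2 ∉ S.
(3) contrapositive: 5 ∉ S.
(4): only 2 candidates remain for S, so all are in.
(6): 3 ∈ W.

S = {3, 4}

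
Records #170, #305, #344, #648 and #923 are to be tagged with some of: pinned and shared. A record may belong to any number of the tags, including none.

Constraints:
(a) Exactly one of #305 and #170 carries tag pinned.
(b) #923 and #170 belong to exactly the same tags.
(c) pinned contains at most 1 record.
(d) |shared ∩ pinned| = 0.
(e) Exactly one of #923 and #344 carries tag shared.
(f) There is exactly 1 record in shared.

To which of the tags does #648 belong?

#648: none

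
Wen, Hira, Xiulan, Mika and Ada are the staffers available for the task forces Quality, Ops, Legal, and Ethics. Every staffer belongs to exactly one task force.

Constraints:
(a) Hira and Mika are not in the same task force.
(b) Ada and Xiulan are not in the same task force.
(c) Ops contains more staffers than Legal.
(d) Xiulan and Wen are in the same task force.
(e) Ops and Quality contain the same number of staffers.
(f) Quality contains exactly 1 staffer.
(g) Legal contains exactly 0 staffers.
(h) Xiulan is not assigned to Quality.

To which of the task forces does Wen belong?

Wen: Ethics

From (h): Xiulan ∉ Quality.
(d): Wen matches Xiulan: Wen ∉ Quality.
(g): Legal already has 0, so the rest are out.
Suppose Wen ∈ Ops: no assignment then satisfies all the clues, so Wen ∉ Ops.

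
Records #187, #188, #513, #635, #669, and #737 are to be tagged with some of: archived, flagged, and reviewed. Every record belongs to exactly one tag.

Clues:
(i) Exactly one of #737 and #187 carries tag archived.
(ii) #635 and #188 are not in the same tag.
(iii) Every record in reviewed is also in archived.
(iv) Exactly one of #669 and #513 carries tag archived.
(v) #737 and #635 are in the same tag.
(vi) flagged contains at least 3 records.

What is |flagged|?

3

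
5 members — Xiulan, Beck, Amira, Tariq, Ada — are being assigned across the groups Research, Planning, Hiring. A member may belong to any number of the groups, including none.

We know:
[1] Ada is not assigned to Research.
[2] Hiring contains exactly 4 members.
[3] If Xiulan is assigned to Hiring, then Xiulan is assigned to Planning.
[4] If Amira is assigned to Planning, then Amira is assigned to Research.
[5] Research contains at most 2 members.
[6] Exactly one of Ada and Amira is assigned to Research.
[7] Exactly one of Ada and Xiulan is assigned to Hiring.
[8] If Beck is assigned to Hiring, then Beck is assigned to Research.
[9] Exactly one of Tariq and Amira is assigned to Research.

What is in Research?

Research = {Amira, Beck}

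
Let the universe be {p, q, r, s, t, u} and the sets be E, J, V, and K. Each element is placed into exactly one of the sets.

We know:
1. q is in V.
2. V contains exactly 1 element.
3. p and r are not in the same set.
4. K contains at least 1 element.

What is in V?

From (1): q ∈ V.
(2): V already has 1, so the rest are out.

V = {q}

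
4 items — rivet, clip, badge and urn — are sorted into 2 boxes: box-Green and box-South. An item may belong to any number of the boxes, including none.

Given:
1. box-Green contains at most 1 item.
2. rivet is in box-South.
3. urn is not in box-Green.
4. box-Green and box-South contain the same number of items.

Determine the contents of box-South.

box-South = {rivet}

From (2): rivet ∈ box-South.
From (3): urn ∉ box-Green.
Suppose clip ∈ box-South: no assignment then satisfies all the clues, so clip ∉ box-South.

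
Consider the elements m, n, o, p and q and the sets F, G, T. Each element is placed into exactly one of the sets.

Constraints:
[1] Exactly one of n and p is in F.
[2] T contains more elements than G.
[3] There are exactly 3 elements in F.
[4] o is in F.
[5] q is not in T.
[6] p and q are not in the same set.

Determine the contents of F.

F = {n, o, q}

From (4): o ∈ F.
From (5): q ∉ T.
Suppose m ∈ F: no assignment then satisfies all the clues, so m ∉ F.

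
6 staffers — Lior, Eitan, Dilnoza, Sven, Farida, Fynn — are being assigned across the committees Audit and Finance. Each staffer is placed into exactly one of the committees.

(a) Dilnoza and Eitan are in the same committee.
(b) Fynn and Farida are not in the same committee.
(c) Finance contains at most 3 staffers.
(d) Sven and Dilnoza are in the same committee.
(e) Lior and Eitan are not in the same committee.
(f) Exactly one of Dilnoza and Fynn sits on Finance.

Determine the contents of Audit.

Audit = {Dilnoza, Eitan, Farida, Sven}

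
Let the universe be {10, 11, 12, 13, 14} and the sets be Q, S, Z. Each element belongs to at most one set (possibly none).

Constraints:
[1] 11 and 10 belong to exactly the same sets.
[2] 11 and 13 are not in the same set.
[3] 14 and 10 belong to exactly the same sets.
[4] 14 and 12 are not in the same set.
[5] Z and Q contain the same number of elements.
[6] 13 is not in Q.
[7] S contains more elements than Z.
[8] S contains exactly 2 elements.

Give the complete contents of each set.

Q = {}; S = {12, 13}; Z = {}

From (6): 13 ∉ Q.
Suppose 10 ∈ Q: no assignment then satisfies all the clues, so 10 ∉ Q.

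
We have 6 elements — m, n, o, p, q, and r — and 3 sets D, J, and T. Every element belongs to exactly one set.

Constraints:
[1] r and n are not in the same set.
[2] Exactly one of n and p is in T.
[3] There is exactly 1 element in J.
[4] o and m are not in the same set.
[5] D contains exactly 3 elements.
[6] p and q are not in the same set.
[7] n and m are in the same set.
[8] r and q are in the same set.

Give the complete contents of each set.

D = {o, q, r}; J = {p}; T = {m, n}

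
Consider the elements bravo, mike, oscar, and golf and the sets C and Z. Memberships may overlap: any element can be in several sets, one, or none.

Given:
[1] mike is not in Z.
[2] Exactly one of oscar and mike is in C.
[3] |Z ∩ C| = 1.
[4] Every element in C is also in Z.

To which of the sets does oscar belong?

From (1): mike ∉ Z.
(4) contrapositive: mike ∉ C.
(2) (exactly one): oscar ∈ C.
(4) with oscar ∈ C: oscar ∈ Z.

oscar: C, Z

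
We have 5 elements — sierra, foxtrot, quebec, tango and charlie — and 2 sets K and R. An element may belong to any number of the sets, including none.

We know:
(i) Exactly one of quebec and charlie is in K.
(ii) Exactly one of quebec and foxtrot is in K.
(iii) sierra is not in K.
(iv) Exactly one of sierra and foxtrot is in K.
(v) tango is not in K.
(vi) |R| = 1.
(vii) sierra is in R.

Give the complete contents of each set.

K = {charlie, foxtrot}; R = {sierra}

From (iii): sierra ∉ K.
From (v): tango ∉ K.
From (vii): sierra ∈ R.
(iv) (exactly one): foxtrot ∈ K.
(vi): R already has 1, so the rest are out.
(ii) (exactly one): quebec ∉ K.
(i) (exactly one): charlie ∈ K.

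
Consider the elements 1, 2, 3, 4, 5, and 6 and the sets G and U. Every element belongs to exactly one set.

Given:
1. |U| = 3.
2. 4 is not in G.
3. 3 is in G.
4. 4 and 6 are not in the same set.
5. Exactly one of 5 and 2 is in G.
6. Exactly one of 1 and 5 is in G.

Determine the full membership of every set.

G = {3, 5, 6}; U = {1, 2, 4}

From (2): 4 ∉ G.
From (3): 3 ∈ G.
Only one set left: 4 ∈ U.
(4): 6 ∉ U.
Only one set left: 6 ∈ G.
Suppose 1 ∈ G: no assignment then satisfies all the clues, so 1 ∉ G.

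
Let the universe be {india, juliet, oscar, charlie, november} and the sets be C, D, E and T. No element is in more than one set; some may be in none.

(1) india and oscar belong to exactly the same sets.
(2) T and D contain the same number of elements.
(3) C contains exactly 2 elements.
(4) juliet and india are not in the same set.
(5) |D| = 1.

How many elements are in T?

1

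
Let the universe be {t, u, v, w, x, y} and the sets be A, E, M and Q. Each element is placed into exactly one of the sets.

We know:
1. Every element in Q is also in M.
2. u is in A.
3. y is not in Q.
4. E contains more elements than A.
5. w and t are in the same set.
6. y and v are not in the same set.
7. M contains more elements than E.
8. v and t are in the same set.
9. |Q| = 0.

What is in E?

E = {x, y}

From (2): u ∈ A.
From (3): y ∉ Q.
(9): Q already has 0, so the rest are out.
Suppose t ∈ E: no assignment then satisfies all the clues, so t ∉ E.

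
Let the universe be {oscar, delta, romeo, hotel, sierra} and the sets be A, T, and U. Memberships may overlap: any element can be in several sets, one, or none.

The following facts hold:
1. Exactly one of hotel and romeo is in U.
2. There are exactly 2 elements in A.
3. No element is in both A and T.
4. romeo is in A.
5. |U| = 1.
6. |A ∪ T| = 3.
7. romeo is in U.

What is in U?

From (4): romeo ∈ A.
From (7): romeo ∈ U.
(1) (exactly one): hotel ∉ U.
(3) (disjoint): romeo ∉ T.
(5): U already has 1, so the rest are out.

U = {romeo}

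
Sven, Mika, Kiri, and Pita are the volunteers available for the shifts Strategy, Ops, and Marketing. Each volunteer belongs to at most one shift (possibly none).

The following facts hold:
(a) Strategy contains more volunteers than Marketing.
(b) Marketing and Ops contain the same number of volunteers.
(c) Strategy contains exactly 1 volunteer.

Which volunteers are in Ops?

Ops = {}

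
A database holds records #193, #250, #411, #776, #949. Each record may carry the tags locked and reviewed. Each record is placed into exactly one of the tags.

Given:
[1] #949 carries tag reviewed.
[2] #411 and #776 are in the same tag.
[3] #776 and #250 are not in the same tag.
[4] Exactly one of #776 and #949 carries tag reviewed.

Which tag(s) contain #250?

#250: reviewed

From (1): #949 ∈ reviewed.
(4) (exactly one): #776 ∉ reviewed.
Only one tag left: #776 ∈ locked.
(2): #411 matches #776: #411 ∈ locked.
(3): #250 ∉ locked.
Only one tag left: #250 ∈ reviewed.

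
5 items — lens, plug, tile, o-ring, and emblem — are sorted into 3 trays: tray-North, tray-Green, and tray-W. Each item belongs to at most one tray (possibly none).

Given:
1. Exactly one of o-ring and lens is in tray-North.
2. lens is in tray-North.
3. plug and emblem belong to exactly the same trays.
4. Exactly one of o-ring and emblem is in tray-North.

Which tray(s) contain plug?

From (2): lens ∈ tray-North.
(1) (exactly one): o-ring ∉ tray-North.
(4) (exactly one): emblem ∈ tray-North.
(3): plug matches emblem: plug ∈ tray-North.

plug: tray-North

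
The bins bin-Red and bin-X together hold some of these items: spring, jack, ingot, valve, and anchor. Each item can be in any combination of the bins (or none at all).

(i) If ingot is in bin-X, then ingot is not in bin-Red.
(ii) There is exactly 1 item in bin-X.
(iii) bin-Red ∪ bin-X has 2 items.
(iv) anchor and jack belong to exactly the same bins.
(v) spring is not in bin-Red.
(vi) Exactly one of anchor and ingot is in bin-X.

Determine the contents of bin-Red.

bin-Red = {valve}

From (v): spring ∉ bin-Red.
Suppose jack ∈ bin-Red: no assignment then satisfies all the clues, so jack ∉ bin-Red.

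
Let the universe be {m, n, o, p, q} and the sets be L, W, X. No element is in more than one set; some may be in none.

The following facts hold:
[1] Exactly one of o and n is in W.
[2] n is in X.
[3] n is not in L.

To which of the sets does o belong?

o: W

From (2): n ∈ X.
(1) (exactly one): o ∈ W.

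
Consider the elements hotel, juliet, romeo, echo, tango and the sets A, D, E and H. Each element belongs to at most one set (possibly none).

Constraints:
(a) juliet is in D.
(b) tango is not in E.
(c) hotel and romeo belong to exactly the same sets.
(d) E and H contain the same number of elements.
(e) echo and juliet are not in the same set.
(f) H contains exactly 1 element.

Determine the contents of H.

H = {tango}

From (a): juliet ∈ D.
From (b): tango ∉ E.
(e): echo ∉ D.
Suppose hotel ∈ H: no assignment then satisfies all the clues, so hotel ∉ H.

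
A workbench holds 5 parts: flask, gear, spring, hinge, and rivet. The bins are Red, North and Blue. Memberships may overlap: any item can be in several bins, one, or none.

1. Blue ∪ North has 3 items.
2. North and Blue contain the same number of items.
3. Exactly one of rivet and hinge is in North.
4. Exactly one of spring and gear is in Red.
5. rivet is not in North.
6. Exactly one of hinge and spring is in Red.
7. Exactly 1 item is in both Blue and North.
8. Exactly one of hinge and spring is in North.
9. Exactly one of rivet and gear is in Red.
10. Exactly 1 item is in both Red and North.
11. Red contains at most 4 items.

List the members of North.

From (5): rivet ∉ North.
(3) (exactly one): hinge ∈ North.
(8) (exactly one): spring ∉ North.
Suppose flask ∉ North: no assignment then satisfies all the clues, so flask ∈ North.

North = {flask, hinge}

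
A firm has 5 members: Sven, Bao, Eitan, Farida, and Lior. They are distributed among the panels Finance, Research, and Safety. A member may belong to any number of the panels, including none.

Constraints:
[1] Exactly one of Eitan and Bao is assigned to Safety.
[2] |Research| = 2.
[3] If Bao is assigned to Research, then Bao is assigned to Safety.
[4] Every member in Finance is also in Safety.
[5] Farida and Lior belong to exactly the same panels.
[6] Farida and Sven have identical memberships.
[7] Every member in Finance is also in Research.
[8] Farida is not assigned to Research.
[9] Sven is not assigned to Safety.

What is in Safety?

Safety = {Bao}

From (8): Farida ∉ Research.
From (9): Sven ∉ Safety.
(4) contrapositive: Sven ∉ Finance.
(5): Lior matches Farida: Lior ∉ Research.
(6): Farida matches Sven: Farida ∉ Finance.
(6): Sven matches Farida: Sven ∉ Research.
(6): Farida matches Sven: Farida ∉ Safety.
(7) contrapositive: Lior ∉ Finance.
(2): only 2 candidates remain for Research, so all are in.
(3): Bao ∈ Safety.
(5): Lior matches Farida: Lior ∉ Safety.
(4) contrapositive: Eitan ∉ Finance.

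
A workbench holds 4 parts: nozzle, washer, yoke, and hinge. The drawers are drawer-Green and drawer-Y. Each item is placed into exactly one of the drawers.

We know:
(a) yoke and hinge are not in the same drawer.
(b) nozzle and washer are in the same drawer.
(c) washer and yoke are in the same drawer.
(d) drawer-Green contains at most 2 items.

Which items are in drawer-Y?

drawer-Y = {nozzle, washer, yoke}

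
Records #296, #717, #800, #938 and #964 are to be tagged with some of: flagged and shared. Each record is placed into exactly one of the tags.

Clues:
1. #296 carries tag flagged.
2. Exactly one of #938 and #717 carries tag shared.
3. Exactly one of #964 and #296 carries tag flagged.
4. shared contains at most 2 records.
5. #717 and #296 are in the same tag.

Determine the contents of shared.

shared = {#938, #964}

From (1): #296 ∈ flagged.
(3) (exactly one): #964 ∉ flagged.
(5): #717 matches #296: #717 ∈ flagged.
Only one tag left: #964 ∈ shared.
(2) (exactly one): #938 ∈ shared.
(4): shared already has 2, so the rest are out.
Only one tag left: #800 ∈ flagged.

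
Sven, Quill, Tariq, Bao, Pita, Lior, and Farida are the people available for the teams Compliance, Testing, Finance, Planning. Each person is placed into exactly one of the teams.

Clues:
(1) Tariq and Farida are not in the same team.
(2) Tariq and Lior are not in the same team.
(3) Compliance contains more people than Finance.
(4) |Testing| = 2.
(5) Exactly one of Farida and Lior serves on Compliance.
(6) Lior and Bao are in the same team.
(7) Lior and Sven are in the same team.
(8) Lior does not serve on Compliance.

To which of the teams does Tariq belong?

Tariq: Testing

From (8): Lior ∉ Compliance.
(5) (exactly one): Farida ∈ Compliance.
(6): Bao matches Lior: Bao ∉ Compliance.
(7): Sven matches Lior: Sven ∉ Compliance.
(1): Tariq ∉ Compliance.
Suppose Tariq ∉ Testing: no assignment then satisfies all the clues, so Tariq ∈ Testing.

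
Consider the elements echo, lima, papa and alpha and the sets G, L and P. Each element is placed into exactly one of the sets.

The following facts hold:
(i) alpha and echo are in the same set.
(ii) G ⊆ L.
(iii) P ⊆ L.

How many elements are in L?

4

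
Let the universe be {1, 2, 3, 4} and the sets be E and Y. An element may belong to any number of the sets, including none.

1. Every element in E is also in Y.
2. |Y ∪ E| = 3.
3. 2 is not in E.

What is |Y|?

3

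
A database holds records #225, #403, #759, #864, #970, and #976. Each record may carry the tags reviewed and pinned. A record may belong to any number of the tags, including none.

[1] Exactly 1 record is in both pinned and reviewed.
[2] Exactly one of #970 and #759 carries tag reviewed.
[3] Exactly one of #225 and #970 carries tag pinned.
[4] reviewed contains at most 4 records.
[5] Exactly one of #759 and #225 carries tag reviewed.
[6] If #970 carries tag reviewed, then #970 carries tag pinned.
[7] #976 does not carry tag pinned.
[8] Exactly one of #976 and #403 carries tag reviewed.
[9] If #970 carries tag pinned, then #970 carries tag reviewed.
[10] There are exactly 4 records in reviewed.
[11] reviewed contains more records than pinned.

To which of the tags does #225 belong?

#225: reviewed

From (7): #976 ∉ pinned.
Suppose #225 ∉ reviewed: no assignment then satisfies all the clues, so #225 ∈ reviewed.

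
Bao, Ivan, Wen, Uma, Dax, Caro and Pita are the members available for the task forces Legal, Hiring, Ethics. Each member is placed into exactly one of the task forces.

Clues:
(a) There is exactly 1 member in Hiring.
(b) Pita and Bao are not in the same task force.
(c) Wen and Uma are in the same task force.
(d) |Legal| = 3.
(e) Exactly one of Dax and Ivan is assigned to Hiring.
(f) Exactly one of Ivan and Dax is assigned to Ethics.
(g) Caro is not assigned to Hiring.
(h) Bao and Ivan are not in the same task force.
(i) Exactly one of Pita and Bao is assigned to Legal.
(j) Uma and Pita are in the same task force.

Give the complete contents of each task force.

Legal = {Pita, Uma, Wen}; Hiring = {Ivan}; Ethics = {Bao, Caro, Dax}

From (g): Caro ∉ Hiring.
Suppose Bao ∈ Legal: no assignment then satisfies all the clues, so Bao ∉ Legal.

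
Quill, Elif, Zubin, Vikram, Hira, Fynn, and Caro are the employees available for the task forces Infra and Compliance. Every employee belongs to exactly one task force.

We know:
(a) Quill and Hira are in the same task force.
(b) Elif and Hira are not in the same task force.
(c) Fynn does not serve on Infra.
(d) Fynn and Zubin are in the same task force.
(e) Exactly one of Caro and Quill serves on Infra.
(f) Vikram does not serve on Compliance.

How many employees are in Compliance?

4

From (c): Fynn ∉ Infra.
From (f): Vikram ∉ Compliance.
(d): Zubin matches Fynn: Zubin ∉ Infra.
Only one task force left: Zubin ∈ Compliance.
Only one task force left: Vikram ∈ Infra.
Only one task force left: Fynn ∈ Compliance.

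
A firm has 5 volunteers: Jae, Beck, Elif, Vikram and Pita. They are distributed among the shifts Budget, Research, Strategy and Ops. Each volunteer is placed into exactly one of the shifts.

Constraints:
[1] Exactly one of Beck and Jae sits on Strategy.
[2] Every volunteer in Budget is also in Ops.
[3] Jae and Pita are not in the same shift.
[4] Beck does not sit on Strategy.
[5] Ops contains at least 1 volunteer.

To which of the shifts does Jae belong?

Jae: Strategy

From (4): Beck ∉ Strategy.
(1) (exactly one): Jae ∈ Strategy.
(3): Pita ∉ Strategy.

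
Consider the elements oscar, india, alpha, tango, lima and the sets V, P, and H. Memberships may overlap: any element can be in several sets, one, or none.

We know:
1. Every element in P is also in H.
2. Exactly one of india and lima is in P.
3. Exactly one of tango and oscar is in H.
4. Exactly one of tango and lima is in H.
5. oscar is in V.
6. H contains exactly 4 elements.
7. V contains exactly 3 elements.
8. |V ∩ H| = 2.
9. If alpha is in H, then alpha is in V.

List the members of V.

V = {alpha, oscar, tango}

From (5): oscar ∈ V.
Suppose india ∈ V: no assignment then satisfies all the clues, so india ∉ V.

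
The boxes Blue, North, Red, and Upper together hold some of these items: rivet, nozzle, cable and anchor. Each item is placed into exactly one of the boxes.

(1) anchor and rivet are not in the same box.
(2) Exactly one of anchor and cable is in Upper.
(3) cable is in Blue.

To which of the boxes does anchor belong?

From (3): cable ∈ Blue.
(2) (exactly one): anchor ∈ Upper.
(1): rivet ∉ Upper.

anchor: Upper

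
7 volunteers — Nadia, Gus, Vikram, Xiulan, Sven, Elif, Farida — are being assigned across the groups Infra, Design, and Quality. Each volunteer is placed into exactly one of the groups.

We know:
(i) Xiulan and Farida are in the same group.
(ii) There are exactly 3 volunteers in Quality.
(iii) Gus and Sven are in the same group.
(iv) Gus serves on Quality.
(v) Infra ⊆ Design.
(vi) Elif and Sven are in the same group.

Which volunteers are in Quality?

Quality = {Elif, Gus, Sven}

From (iv): Gus ∈ Quality.
(iii): Sven matches Gus: Sven ∉ Infra.
(iii): Sven matches Gus: Sven ∉ Design.
(iii): Sven matches Gus: Sven ∈ Quality.
(vi): Elif matches Sven: Elif ∉ Infra.
(vi): Elif matches Sven: Elif ∉ Design.
(vi): Elif matches Sven: Elif ∈ Quality.
(ii): Quality already has 3, so the rest are out.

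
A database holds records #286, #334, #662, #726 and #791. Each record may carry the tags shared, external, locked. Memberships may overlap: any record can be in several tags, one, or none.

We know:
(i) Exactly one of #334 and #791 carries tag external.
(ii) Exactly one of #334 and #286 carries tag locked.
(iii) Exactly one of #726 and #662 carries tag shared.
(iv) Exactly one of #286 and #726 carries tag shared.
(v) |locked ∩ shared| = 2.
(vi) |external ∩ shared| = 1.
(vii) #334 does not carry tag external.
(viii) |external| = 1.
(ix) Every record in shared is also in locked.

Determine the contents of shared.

shared = {#726, #791}

From (vii): #334 ∉ external.
(i) (exactly one): #791 ∈ external.
(viii): external already has 1, so the rest are out.
Suppose #286 ∈ shared: no assignment then satisfies all the clues, so #286 ∉ shared.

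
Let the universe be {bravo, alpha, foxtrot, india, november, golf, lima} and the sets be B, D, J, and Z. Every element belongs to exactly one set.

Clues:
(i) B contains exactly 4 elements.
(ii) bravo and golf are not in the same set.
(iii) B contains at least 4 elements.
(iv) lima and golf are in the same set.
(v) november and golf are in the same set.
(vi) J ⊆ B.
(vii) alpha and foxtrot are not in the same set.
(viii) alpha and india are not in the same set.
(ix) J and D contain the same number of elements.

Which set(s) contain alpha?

alpha: B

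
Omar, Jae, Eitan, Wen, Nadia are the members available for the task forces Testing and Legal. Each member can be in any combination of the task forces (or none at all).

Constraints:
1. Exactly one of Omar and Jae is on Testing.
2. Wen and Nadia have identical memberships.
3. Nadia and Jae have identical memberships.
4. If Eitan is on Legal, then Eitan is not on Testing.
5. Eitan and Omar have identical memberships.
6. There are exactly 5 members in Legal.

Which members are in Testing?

(6): only 5 candidates remain for Legal, so all are in.
(4): Eitan ∉ Testing.
(5): Omar matches Eitan: Omar ∉ Testing.
(1) (exactly one): Jae ∈ Testing.
(3): Nadia matches Jae: Nadia ∈ Testing.
(2): Wen matches Nadia: Wen ∈ Testing.

Testing = {Jae, Nadia, Wen}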